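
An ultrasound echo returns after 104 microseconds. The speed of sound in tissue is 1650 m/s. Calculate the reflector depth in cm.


depth = c * t / 2
t = 104 us = 1.0400e-04 s
depth = 1650 * 1.0400e-04 / 2
depth = 0.0858 m = 8.58 cm


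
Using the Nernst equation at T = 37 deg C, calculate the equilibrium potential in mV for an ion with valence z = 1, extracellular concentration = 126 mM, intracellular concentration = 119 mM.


E = (RT/(zF)) * ln(C_out/C_in)
T = 37 + 273.15 = 310.15 K
E = (8.314 * 310.15 / (1 * 96485)) * ln(126/119)
E = 1.528 mV


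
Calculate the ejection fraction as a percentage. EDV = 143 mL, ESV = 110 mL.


SV = EDV - ESV = 143 - 110 = 33 mL
EF = SV/EDV * 100 = 33/143 * 100
EF = 23.08%


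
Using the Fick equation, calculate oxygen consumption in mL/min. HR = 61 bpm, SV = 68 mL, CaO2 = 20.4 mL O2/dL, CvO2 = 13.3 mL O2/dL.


CO = HR*SV = 61*68/1000 = 4.148 L/min
a-v O2 diff = 20.4 - 13.3 = 7.1 mL/dL
VO2 = CO * (CaO2-CvO2) * 10 dL/L
VO2 = 4.148 * 7.1 * 10
VO2 = 294.5 mL/min


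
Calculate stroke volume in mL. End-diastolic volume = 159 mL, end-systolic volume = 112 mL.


SV = EDV - ESV
SV = 159 - 112
SV = 47 mL


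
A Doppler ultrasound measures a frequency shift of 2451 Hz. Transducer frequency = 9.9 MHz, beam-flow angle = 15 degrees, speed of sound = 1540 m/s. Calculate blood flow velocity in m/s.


v = fd * c / (2 * f0 * cos(theta))
v = 2451 * 1540 / (2 * 9.9000e+06 * cos(15))
v = 0.1974 m/s


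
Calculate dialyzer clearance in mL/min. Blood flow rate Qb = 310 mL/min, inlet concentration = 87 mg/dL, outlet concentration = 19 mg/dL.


K = Qb * (Cb_in - Cb_out) / Cb_in
K = 310 * (87 - 19) / 87
K = 242.3 mL/min


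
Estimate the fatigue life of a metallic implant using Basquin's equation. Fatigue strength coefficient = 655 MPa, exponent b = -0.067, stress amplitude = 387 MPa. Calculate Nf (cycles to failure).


sigma_a = sigma_f' * (2Nf)^b
2Nf = (sigma_a/sigma_f')^(1/b)
2Nf = (387/655)^(1/-0.067)
2Nf = 2575.7311
Nf = 1288


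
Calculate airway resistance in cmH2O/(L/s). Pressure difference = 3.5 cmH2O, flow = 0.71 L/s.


R = dP / flow
R = 3.5 / 0.71
R = 4.93 cmH2O/(L/s)


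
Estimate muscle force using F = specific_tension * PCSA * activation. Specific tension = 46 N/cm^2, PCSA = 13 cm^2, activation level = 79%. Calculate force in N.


F = sigma * PCSA * activation
F = 46 * 13 * 0.79
F = 472.4 N


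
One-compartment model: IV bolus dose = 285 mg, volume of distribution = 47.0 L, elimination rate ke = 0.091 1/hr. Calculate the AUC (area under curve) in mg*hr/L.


C0 = Dose/Vd = 285/47.0 = 6.06383 mg/L
AUC = C0/ke = 6.06383/0.091
AUC = 66.64 mg*hr/L


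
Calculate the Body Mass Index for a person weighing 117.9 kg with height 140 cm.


BMI = weight / height^2
height = 140 cm = 1.4 m
BMI = 117.9 / 1.4^2
BMI = 60.15 kg/m^2


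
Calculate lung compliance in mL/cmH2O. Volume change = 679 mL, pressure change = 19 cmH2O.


C = dV / dP
C = 679 / 19
C = 35.74 mL/cmH2O


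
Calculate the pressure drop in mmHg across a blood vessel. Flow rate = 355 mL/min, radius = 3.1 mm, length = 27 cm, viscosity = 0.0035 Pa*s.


dP = 8*mu*L*Q / (pi*r^4)
Q = 355 mL/min = 5.91667e-06 m^3/s
dP = 154.171 Pa = 154.171 / 133.322 mmHg = 1.156 mmHg


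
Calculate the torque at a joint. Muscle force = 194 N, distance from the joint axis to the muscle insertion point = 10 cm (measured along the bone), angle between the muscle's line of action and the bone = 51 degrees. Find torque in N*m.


Torque = F * d * sin(theta)   (moment arm = d*sin(theta))
d = 10 cm = 0.1 m
Torque = 194 * 0.1 * sin(51)
Torque = 15.08 N*m


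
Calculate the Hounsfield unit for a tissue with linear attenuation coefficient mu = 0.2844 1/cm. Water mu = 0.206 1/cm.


HU = ((mu_tissue - mu_water) / mu_water) * 1000
HU = ((0.2844 - 0.206) / 0.206) * 1000
HU = 380.6


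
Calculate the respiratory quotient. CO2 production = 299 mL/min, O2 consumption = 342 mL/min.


RQ = VCO2 / VO2
RQ = 299 / 342
RQ = 0.8743


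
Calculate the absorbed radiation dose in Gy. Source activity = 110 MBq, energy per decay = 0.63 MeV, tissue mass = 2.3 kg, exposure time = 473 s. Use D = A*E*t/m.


A = 110 MBq = 1.1000e+08 Bq
E = 0.63 MeV = 1.00926e-13 J
D = A*E*t/m = 1.1000e+08*1.00926e-13*473/2.3
D = 0.002283 Gy


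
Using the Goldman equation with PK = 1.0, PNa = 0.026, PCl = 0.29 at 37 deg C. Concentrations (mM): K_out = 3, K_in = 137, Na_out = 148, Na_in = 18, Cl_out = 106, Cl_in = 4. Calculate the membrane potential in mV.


Vm = (RT/F)*ln((PK*Ko + PNa*Nao + PCl*Cli)/(PK*Ki + PNa*Nai + PCl*Clo))
Numer = 8.008, Denom = 168.208
Vm = -81.37 mV


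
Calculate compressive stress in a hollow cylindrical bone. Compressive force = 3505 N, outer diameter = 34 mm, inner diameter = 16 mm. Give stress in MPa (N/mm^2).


A = pi*(r_o^2 - r_i^2)
r_o = 17 mm, r_i = 8 mm
A = 706.858 mm^2
sigma = F/A = 3505 / 706.858
sigma = 4.959 MPa


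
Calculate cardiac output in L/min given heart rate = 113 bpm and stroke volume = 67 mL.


CO = HR * SV
CO = 113 * 67 / 1000
CO = 7.571 L/min


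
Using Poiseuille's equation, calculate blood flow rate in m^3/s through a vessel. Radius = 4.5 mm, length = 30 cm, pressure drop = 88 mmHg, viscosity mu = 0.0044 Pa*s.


Q = pi*r^4*dP / (8*mu*L)
r = 0.0045 m, L = 0.3 m
dP = 88 mmHg = 11732.336 Pa
Q = 0.001431 m^3/s


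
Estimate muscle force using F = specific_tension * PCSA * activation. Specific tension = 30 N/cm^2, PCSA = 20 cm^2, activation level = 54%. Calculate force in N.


F = sigma * PCSA * activation
F = 30 * 20 * 0.54
F = 324 N


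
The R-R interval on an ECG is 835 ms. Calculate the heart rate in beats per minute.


HR = 60 / RR_interval(s)
RR = 835 ms = 0.835 s
HR = 60 / 0.835 = 71.86 bpm


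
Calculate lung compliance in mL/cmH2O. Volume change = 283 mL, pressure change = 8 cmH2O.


C = dV / dP
C = 283 / 8
C = 35.38 mL/cmH2O


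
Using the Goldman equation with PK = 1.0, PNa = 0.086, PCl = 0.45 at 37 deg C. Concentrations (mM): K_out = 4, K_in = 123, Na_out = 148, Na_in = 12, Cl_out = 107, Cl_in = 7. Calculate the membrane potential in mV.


Vm = (RT/F)*ln((PK*Ko + PNa*Nao + PCl*Cli)/(PK*Ki + PNa*Nai + PCl*Clo))
Numer = 19.878, Denom = 172.182
Vm = -57.7 mV


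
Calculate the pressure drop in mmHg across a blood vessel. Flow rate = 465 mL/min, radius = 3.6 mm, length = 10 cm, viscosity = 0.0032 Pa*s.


dP = 8*mu*L*Q / (pi*r^4)
Q = 465 mL/min = 7.75e-06 m^3/s
dP = 37.5995 Pa = 37.5995 / 133.322 mmHg = 0.282 mmHg


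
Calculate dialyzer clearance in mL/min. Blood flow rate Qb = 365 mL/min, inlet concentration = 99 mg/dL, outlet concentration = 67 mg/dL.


K = Qb * (Cb_in - Cb_out) / Cb_in
K = 365 * (99 - 67) / 99
K = 118 mL/min


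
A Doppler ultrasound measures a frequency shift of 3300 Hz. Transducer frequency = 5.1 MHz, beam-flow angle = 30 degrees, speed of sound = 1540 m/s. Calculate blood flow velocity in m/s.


v = fd * c / (2 * f0 * cos(theta))
v = 3300 * 1540 / (2 * 5.1000e+06 * cos(30))
v = 0.5753 m/s


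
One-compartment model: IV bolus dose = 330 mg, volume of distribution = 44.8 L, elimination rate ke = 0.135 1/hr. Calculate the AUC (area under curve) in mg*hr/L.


C0 = Dose/Vd = 330/44.8 = 7.36607 mg/L
AUC = C0/ke = 7.36607/0.135
AUC = 54.56 mg*hr/L


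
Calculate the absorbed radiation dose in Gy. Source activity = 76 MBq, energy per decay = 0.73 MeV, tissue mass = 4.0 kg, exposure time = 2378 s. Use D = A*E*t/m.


A = 76 MBq = 7.6000e+07 Bq
E = 0.73 MeV = 1.16946e-13 J
D = A*E*t/m = 7.6000e+07*1.16946e-13*2378/4.0
D = 0.005284 Gy


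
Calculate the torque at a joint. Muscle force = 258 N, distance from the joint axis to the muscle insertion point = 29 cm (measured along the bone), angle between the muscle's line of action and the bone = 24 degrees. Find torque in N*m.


Torque = F * d * sin(theta)   (moment arm = d*sin(theta))
d = 29 cm = 0.29 m
Torque = 258 * 0.29 * sin(24)
Torque = 30.43 N*m


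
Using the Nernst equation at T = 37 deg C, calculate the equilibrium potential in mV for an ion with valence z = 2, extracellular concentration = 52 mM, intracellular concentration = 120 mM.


E = (RT/(zF)) * ln(C_out/C_in)
T = 37 + 273.15 = 310.15 K
E = (8.314 * 310.15 / (2 * 96485)) * ln(52/120)
E = -11.17 mV


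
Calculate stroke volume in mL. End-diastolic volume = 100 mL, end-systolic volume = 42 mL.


SV = EDV - ESV
SV = 100 - 42
SV = 58 mL


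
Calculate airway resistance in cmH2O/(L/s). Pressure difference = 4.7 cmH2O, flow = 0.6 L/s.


R = dP / flow
R = 4.7 / 0.6
R = 7.833 cmH2O/(L/s)


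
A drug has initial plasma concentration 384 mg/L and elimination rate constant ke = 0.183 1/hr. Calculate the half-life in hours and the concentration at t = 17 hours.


t_half = ln(2) / ke = 0.693147 / 0.183 = 3.788 hr
C(t) = C0 * exp(-ke*t) = 384 * exp(-0.183*17)
C(17) = 17.11 mg/L


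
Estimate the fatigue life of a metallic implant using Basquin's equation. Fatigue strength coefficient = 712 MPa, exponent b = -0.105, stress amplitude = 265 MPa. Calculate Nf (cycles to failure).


sigma_a = sigma_f' * (2Nf)^b
2Nf = (sigma_a/sigma_f')^(1/b)
2Nf = (265/712)^(1/-0.105)
2Nf = 12244.583
Nf = 6122


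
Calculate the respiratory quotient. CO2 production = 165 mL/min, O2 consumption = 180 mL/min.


RQ = VCO2 / VO2
RQ = 165 / 180
RQ = 0.9167


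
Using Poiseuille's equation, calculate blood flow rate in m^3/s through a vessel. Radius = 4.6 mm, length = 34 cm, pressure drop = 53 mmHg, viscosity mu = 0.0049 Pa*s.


Q = pi*r^4*dP / (8*mu*L)
r = 0.0046 m, L = 0.34 m
dP = 53 mmHg = 7066.066 Pa
Q = 7.4575e-04 m^3/s


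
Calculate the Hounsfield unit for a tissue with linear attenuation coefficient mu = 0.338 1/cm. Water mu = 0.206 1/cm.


HU = ((mu_tissue - mu_water) / mu_water) * 1000
HU = ((0.338 - 0.206) / 0.206) * 1000
HU = 640.8


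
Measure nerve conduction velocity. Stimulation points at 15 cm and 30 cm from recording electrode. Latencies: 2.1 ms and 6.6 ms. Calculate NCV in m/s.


Distance = (30 - 15) / 100 = 0.15 m
dt = (6.6 - 2.1) / 1000 = 0.0045 s
NCV = dist / dt = 33.33 m/s


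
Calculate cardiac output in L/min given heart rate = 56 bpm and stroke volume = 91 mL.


CO = HR * SV
CO = 56 * 91 / 1000
CO = 5.096 L/min


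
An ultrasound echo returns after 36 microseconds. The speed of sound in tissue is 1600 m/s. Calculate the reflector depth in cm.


depth = c * t / 2
t = 36 us = 3.6000e-05 s
depth = 1600 * 3.6000e-05 / 2
depth = 0.0288 m = 2.88 cm


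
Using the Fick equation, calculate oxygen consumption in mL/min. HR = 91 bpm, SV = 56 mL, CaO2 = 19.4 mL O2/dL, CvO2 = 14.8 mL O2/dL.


CO = HR*SV = 91*56/1000 = 5.096 L/min
a-v O2 diff = 19.4 - 14.8 = 4.6 mL/dL
VO2 = CO * (CaO2-CvO2) * 10 dL/L
VO2 = 5.096 * 4.6 * 10
VO2 = 234.4 mL/min


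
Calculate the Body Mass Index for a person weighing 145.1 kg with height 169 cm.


BMI = weight / height^2
height = 169 cm = 1.69 m
BMI = 145.1 / 1.69^2
BMI = 50.8 kg/m^2


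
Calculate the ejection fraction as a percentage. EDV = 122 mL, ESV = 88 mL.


SV = EDV - ESV = 122 - 88 = 34 mL
EF = SV/EDV * 100 = 34/122 * 100
EF = 27.87%


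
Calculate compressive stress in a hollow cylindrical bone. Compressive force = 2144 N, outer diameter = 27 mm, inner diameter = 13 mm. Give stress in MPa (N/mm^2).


A = pi*(r_o^2 - r_i^2)
r_o = 13.5 mm, r_i = 6.5 mm
A = 439.823 mm^2
sigma = F/A = 2144 / 439.823
sigma = 4.875 MPa


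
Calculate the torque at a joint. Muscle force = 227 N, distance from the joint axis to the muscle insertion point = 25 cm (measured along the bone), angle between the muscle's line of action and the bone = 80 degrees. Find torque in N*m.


Torque = F * d * sin(theta)   (moment arm = d*sin(theta))
d = 25 cm = 0.25 m
Torque = 227 * 0.25 * sin(80)
Torque = 55.89 N*m


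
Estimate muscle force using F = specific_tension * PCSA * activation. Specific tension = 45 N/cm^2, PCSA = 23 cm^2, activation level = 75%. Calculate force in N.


F = sigma * PCSA * activation
F = 45 * 23 * 0.75
F = 776.2 N


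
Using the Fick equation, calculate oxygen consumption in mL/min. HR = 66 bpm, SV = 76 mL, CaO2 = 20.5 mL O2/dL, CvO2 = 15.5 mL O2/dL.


CO = HR*SV = 66*76/1000 = 5.016 L/min
a-v O2 diff = 20.5 - 15.5 = 5 mL/dL
VO2 = CO * (CaO2-CvO2) * 10 dL/L
VO2 = 5.016 * 5 * 10
VO2 = 250.8 mL/min


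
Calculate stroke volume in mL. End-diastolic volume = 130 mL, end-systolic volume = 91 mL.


SV = EDV - ESV
SV = 130 - 91
SV = 39 mL


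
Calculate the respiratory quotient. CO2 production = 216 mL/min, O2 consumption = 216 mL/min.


RQ = VCO2 / VO2
RQ = 216 / 216
RQ = 1


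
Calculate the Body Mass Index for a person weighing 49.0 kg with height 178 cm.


BMI = weight / height^2
height = 178 cm = 1.78 m
BMI = 49.0 / 1.78^2
BMI = 15.47 kg/m^2


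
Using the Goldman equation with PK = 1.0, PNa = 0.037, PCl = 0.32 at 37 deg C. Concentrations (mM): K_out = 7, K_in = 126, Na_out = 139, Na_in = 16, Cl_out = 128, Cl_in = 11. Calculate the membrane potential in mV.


Vm = (RT/F)*ln((PK*Ko + PNa*Nao + PCl*Cli)/(PK*Ki + PNa*Nai + PCl*Clo))
Numer = 15.663, Denom = 167.552
Vm = -63.34 mV


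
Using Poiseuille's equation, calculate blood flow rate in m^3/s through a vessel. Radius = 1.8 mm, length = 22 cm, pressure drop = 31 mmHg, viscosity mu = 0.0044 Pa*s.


Q = pi*r^4*dP / (8*mu*L)
r = 0.0018 m, L = 0.22 m
dP = 31 mmHg = 4132.982 Pa
Q = 1.7601e-05 m^3/s


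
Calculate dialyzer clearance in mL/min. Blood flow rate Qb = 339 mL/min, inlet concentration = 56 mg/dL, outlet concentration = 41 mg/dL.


K = Qb * (Cb_in - Cb_out) / Cb_in
K = 339 * (56 - 41) / 56
K = 90.8 mL/min


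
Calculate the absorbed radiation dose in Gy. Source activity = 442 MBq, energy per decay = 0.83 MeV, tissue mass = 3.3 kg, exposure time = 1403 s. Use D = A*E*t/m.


A = 442 MBq = 4.4200e+08 Bq
E = 0.83 MeV = 1.32966e-13 J
D = A*E*t/m = 4.4200e+08*1.32966e-13*1403/3.3
D = 0.02499 Gy


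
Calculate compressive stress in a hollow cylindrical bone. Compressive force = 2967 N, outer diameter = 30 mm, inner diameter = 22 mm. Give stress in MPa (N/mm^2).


A = pi*(r_o^2 - r_i^2)
r_o = 15 mm, r_i = 11 mm
A = 326.726 mm^2
sigma = F/A = 2967 / 326.726
sigma = 9.081 MPa


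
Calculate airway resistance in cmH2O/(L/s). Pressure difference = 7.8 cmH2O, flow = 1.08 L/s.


R = dP / flow
R = 7.8 / 1.08
R = 7.222 cmH2O/(L/s)


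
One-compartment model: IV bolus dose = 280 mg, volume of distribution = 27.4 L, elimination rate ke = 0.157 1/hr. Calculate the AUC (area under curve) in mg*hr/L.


C0 = Dose/Vd = 280/27.4 = 10.219 mg/L
AUC = C0/ke = 10.219/0.157
AUC = 65.09 mg*hr/L


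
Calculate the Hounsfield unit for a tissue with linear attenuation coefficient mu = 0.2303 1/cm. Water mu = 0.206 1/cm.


HU = ((mu_tissue - mu_water) / mu_water) * 1000
HU = ((0.2303 - 0.206) / 0.206) * 1000
HU = 118


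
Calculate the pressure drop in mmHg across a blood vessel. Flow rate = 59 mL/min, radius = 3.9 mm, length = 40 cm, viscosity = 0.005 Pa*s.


dP = 8*mu*L*Q / (pi*r^4)
Q = 59 mL/min = 9.83333e-07 m^3/s
dP = 21.6477 Pa = 21.6477 / 133.322 mmHg = 0.1624 mmHg


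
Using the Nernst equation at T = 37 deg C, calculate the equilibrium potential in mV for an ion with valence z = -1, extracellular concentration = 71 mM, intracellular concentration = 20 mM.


E = (RT/(zF)) * ln(C_out/C_in)
T = 37 + 273.15 = 310.15 K
E = (8.314 * 310.15 / (-1 * 96485)) * ln(71/20)
E = -33.86 mV


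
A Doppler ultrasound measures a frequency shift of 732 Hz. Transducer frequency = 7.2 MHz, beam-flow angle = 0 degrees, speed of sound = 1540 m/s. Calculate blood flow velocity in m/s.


v = fd * c / (2 * f0 * cos(theta))
v = 732 * 1540 / (2 * 7.2000e+06 * cos(0))
v = 0.07828 m/s


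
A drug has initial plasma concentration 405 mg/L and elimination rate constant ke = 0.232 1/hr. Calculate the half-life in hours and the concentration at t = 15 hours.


t_half = ln(2) / ke = 0.693147 / 0.232 = 2.988 hr
C(t) = C0 * exp(-ke*t) = 405 * exp(-0.232*15)
C(15) = 12.48 mg/L


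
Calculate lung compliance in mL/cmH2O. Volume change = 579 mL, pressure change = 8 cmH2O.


C = dV / dP
C = 579 / 8
C = 72.38 mL/cmH2O


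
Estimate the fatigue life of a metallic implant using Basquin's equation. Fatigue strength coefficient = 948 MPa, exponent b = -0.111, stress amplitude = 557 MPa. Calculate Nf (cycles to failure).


sigma_a = sigma_f' * (2Nf)^b
2Nf = (sigma_a/sigma_f')^(1/b)
2Nf = (557/948)^(1/-0.111)
2Nf = 120.409
Nf = 60.2


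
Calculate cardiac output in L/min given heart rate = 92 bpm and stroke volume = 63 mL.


CO = HR * SV
CO = 92 * 63 / 1000
CO = 5.796 L/min


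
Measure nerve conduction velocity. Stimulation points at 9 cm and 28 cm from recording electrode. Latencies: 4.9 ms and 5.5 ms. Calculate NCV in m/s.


Distance = (28 - 9) / 100 = 0.19 m
dt = (5.5 - 4.9) / 1000 = 6.0000e-04 s
NCV = dist / dt = 316.7 m/s


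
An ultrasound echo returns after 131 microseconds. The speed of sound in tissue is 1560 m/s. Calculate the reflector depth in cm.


depth = c * t / 2
t = 131 us = 1.3100e-04 s
depth = 1560 * 1.3100e-04 / 2
depth = 0.10218 m = 10.218 cm


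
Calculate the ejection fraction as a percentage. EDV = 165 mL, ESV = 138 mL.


SV = EDV - ESV = 165 - 138 = 27 mL
EF = SV/EDV * 100 = 27/165 * 100
EF = 16.36%


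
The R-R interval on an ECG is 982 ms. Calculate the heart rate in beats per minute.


HR = 60 / RR_interval(s)
RR = 982 ms = 0.982 s
HR = 60 / 0.982 = 61.1 bpm


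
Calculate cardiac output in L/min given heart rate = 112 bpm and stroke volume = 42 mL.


CO = HR * SV
CO = 112 * 42 / 1000
CO = 4.704 L/min


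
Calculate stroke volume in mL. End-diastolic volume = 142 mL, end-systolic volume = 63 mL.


SV = EDV - ESV
SV = 142 - 63
SV = 79 mL


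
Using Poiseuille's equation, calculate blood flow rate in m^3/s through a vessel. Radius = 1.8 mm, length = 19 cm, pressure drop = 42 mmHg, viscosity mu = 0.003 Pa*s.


Q = pi*r^4*dP / (8*mu*L)
r = 0.0018 m, L = 0.19 m
dP = 42 mmHg = 5599.524 Pa
Q = 4.0497e-05 m^3/s


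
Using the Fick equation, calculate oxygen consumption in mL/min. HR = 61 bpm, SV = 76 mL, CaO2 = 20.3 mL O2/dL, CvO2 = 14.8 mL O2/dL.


CO = HR*SV = 61*76/1000 = 4.636 L/min
a-v O2 diff = 20.3 - 14.8 = 5.5 mL/dL
VO2 = CO * (CaO2-CvO2) * 10 dL/L
VO2 = 4.636 * 5.5 * 10
VO2 = 255 mL/min


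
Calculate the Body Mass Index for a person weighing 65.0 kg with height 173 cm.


BMI = weight / height^2
height = 173 cm = 1.73 m
BMI = 65.0 / 1.73^2
BMI = 21.72 kg/m^2


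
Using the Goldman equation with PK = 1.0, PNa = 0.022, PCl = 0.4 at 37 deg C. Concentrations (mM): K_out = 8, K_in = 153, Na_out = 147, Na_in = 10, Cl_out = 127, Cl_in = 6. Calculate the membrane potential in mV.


Vm = (RT/F)*ln((PK*Ko + PNa*Nao + PCl*Cli)/(PK*Ki + PNa*Nai + PCl*Clo))
Numer = 13.634, Denom = 204.02
Vm = -72.31 mV


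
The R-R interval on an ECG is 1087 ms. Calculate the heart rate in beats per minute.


HR = 60 / RR_interval(s)
RR = 1087 ms = 1.087 s
HR = 60 / 1.087 = 55.2 bpm


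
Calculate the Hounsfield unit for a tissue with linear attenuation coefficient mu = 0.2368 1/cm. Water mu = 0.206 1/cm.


HU = ((mu_tissue - mu_water) / mu_water) * 1000
HU = ((0.2368 - 0.206) / 0.206) * 1000
HU = 149.5


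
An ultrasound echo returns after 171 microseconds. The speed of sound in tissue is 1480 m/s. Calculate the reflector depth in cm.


depth = c * t / 2
t = 171 us = 1.7100e-04 s
depth = 1480 * 1.7100e-04 / 2
depth = 0.12654 m = 12.654 cm


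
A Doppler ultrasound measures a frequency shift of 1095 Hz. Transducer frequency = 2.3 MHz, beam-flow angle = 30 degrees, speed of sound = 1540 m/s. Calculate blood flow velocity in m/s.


v = fd * c / (2 * f0 * cos(theta))
v = 1095 * 1540 / (2 * 2.3000e+06 * cos(30))
v = 0.4233 m/s


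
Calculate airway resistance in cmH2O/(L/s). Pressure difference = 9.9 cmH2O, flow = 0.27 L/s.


R = dP / flow
R = 9.9 / 0.27
R = 36.67 cmH2O/(L/s)


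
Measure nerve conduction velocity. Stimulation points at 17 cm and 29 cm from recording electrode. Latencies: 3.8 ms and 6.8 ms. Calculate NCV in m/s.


Distance = (29 - 17) / 100 = 0.12 m
dt = (6.8 - 3.8) / 1000 = 0.003 s
NCV = dist / dt = 40 m/s


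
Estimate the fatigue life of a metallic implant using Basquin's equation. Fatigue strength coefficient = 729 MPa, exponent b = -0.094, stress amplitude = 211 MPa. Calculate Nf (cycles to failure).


sigma_a = sigma_f' * (2Nf)^b
2Nf = (sigma_a/sigma_f')^(1/b)
2Nf = (211/729)^(1/-0.094)
2Nf = 534735.57
Nf = 2.674e+05


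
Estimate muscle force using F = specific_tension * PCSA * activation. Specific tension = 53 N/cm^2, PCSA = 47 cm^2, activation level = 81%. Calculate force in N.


F = sigma * PCSA * activation
F = 53 * 47 * 0.81
F = 2018 N


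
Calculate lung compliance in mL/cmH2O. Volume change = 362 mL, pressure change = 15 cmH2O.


C = dV / dP
C = 362 / 15
C = 24.13 mL/cmH2O


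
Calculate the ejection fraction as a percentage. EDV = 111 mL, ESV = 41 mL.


SV = EDV - ESV = 111 - 41 = 70 mL
EF = SV/EDV * 100 = 70/111 * 100
EF = 63.06%


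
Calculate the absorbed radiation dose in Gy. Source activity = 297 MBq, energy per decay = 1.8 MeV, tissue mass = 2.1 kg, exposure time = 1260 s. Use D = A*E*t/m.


A = 297 MBq = 2.9700e+08 Bq
E = 1.8 MeV = 2.8836e-13 J
D = A*E*t/m = 2.9700e+08*2.8836e-13*1260/2.1
D = 0.05139 Gy


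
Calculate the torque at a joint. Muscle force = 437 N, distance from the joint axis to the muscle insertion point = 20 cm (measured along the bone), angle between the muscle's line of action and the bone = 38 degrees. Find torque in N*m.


Torque = F * d * sin(theta)   (moment arm = d*sin(theta))
d = 20 cm = 0.2 m
Torque = 437 * 0.2 * sin(38)
Torque = 53.81 N*m


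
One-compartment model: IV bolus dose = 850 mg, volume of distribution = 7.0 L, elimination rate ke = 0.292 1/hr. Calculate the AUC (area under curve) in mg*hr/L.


C0 = Dose/Vd = 850/7.0 = 121.429 mg/L
AUC = C0/ke = 121.429/0.292
AUC = 415.9 mg*hr/L


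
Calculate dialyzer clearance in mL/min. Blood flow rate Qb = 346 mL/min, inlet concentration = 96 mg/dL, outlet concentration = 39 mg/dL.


K = Qb * (Cb_in - Cb_out) / Cb_in
K = 346 * (96 - 39) / 96
K = 205.4 mL/min


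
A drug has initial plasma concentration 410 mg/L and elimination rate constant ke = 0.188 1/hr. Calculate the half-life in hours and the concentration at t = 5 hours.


t_half = ln(2) / ke = 0.693147 / 0.188 = 3.687 hr
C(t) = C0 * exp(-ke*t) = 410 * exp(-0.188*5)
C(5) = 160.2 mg/L


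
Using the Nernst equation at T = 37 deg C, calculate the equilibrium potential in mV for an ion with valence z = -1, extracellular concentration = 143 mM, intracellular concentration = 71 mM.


E = (RT/(zF)) * ln(C_out/C_in)
T = 37 + 273.15 = 310.15 K
E = (8.314 * 310.15 / (-1 * 96485)) * ln(143/71)
E = -18.71 mV


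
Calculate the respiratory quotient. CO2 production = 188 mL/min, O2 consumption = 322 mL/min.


RQ = VCO2 / VO2
RQ = 188 / 322
RQ = 0.5839


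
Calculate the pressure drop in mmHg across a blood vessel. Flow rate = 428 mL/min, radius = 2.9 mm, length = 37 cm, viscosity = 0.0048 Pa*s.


dP = 8*mu*L*Q / (pi*r^4)
Q = 428 mL/min = 7.13333e-06 m^3/s
dP = 456.124 Pa = 456.124 / 133.322 mmHg = 3.421 mmHg


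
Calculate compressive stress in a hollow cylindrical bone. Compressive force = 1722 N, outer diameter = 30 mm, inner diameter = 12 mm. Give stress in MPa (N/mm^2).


A = pi*(r_o^2 - r_i^2)
r_o = 15 mm, r_i = 6 mm
A = 593.761 mm^2
sigma = F/A = 1722 / 593.761
sigma = 2.9 MPa


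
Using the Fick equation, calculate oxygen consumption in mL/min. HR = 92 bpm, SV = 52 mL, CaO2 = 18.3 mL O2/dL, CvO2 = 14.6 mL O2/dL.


CO = HR*SV = 92*52/1000 = 4.784 L/min
a-v O2 diff = 18.3 - 14.6 = 3.7 mL/dL
VO2 = CO * (CaO2-CvO2) * 10 dL/L
VO2 = 4.784 * 3.7 * 10
VO2 = 177 mL/min


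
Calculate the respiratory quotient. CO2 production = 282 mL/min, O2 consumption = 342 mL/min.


RQ = VCO2 / VO2
RQ = 282 / 342
RQ = 0.8246


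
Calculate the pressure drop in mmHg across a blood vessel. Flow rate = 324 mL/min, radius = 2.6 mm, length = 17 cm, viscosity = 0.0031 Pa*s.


dP = 8*mu*L*Q / (pi*r^4)
Q = 324 mL/min = 5.4e-06 m^3/s
dP = 158.581 Pa = 158.581 / 133.322 mmHg = 1.189 mmHg


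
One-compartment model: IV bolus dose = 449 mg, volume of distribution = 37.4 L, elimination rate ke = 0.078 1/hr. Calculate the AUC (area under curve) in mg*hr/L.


C0 = Dose/Vd = 449/37.4 = 12.0053 mg/L
AUC = C0/ke = 12.0053/0.078
AUC = 153.9 mg*hr/L


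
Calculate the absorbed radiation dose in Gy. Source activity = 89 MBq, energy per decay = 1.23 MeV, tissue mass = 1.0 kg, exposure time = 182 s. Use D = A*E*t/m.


A = 89 MBq = 8.9000e+07 Bq
E = 1.23 MeV = 1.97046e-13 J
D = A*E*t/m = 8.9000e+07*1.97046e-13*182/1.0
D = 0.003192 Gy


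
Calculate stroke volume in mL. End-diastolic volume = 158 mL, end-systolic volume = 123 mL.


SV = EDV - ESV
SV = 158 - 123
SV = 35 mL


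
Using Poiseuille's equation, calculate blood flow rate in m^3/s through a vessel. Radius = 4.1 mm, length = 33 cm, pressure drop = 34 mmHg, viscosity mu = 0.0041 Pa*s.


Q = pi*r^4*dP / (8*mu*L)
r = 0.0041 m, L = 0.33 m
dP = 34 mmHg = 4532.948 Pa
Q = 3.7177e-04 m^3/s


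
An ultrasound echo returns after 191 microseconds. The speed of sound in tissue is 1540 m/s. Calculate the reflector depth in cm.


depth = c * t / 2
t = 191 us = 1.9100e-04 s
depth = 1540 * 1.9100e-04 / 2
depth = 0.14707 m = 14.707 cm


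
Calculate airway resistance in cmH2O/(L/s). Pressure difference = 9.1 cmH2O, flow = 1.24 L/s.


R = dP / flow
R = 9.1 / 1.24
R = 7.339 cmH2O/(L/s)


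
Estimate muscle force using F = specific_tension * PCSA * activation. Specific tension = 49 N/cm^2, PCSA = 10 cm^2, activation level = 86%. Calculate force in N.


F = sigma * PCSA * activation
F = 49 * 10 * 0.86
F = 421.4 N


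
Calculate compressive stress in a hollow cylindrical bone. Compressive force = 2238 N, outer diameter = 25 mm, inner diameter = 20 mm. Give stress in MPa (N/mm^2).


A = pi*(r_o^2 - r_i^2)
r_o = 12.5 mm, r_i = 10 mm
A = 176.715 mm^2
sigma = F/A = 2238 / 176.715
sigma = 12.66 MPa


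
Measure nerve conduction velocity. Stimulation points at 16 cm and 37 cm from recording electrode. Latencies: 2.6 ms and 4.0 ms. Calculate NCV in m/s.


Distance = (37 - 16) / 100 = 0.21 m
dt = (4.0 - 2.6) / 1000 = 0.0014 s
NCV = dist / dt = 150 m/s


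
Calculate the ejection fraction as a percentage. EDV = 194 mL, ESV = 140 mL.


SV = EDV - ESV = 194 - 140 = 54 mL
EF = SV/EDV * 100 = 54/194 * 100
EF = 27.84%


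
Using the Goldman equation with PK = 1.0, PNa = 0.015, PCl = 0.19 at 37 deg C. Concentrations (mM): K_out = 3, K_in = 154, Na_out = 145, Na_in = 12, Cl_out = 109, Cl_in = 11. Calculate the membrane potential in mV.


Vm = (RT/F)*ln((PK*Ko + PNa*Nao + PCl*Cli)/(PK*Ki + PNa*Nai + PCl*Clo))
Numer = 7.265, Denom = 174.89
Vm = -85.02 mV


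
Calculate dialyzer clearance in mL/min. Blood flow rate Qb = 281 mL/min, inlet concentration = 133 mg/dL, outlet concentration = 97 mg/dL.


K = Qb * (Cb_in - Cb_out) / Cb_in
K = 281 * (133 - 97) / 133
K = 76.06 mL/min


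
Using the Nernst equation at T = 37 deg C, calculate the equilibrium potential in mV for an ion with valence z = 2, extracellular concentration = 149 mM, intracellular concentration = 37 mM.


E = (RT/(zF)) * ln(C_out/C_in)
T = 37 + 273.15 = 310.15 K
E = (8.314 * 310.15 / (2 * 96485)) * ln(149/37)
E = 18.61 mV


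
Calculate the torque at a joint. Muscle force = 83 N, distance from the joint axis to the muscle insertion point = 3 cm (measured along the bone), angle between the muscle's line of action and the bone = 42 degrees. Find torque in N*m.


Torque = F * d * sin(theta)   (moment arm = d*sin(theta))
d = 3 cm = 0.03 m
Torque = 83 * 0.03 * sin(42)
Torque = 1.666 N*m


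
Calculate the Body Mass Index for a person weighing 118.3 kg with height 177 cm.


BMI = weight / height^2
height = 177 cm = 1.77 m
BMI = 118.3 / 1.77^2
BMI = 37.76 kg/m^2


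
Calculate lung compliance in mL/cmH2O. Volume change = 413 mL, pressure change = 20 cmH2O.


C = dV / dP
C = 413 / 20
C = 20.65 mL/cmH2O


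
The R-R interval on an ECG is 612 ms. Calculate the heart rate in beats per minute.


HR = 60 / RR_interval(s)
RR = 612 ms = 0.612 s
HR = 60 / 0.612 = 98.04 bpm


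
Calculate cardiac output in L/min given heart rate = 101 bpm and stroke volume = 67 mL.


CO = HR * SV
CO = 101 * 67 / 1000
CO = 6.767 L/min


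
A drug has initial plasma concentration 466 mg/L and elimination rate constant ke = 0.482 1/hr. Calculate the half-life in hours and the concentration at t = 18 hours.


t_half = ln(2) / ke = 0.693147 / 0.482 = 1.438 hr
C(t) = C0 * exp(-ke*t) = 466 * exp(-0.482*18)
C(18) = 0.07951 mg/L


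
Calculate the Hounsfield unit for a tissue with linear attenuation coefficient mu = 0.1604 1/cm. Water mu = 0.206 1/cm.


HU = ((mu_tissue - mu_water) / mu_water) * 1000
HU = ((0.1604 - 0.206) / 0.206) * 1000
HU = -221.4


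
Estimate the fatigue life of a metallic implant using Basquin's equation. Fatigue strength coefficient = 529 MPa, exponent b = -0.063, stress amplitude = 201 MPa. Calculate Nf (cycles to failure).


sigma_a = sigma_f' * (2Nf)^b
2Nf = (sigma_a/sigma_f')^(1/b)
2Nf = (201/529)^(1/-0.063)
2Nf = 4685840.8
Nf = 2.3429e+06


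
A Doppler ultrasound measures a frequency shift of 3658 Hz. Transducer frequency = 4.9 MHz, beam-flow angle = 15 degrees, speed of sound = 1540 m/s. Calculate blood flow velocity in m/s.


v = fd * c / (2 * f0 * cos(theta))
v = 3658 * 1540 / (2 * 4.9000e+06 * cos(15))
v = 0.5951 m/s


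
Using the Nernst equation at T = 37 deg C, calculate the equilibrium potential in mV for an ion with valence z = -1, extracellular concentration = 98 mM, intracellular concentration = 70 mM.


E = (RT/(zF)) * ln(C_out/C_in)
T = 37 + 273.15 = 310.15 K
E = (8.314 * 310.15 / (-1 * 96485)) * ln(98/70)
E = -8.992 mV


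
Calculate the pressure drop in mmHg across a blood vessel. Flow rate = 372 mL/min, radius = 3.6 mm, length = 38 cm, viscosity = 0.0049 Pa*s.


dP = 8*mu*L*Q / (pi*r^4)
Q = 372 mL/min = 6.2e-06 m^3/s
dP = 175.026 Pa = 175.026 / 133.322 mmHg = 1.313 mmHg


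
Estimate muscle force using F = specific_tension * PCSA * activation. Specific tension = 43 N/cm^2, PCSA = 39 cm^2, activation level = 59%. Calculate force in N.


F = sigma * PCSA * activation
F = 43 * 39 * 0.59
F = 989.4 N


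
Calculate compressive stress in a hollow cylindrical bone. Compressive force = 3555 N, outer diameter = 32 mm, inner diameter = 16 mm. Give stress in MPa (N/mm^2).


A = pi*(r_o^2 - r_i^2)
r_o = 16 mm, r_i = 8 mm
A = 603.186 mm^2
sigma = F/A = 3555 / 603.186
sigma = 5.894 MPa


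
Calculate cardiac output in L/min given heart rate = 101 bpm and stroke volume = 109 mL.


CO = HR * SV
CO = 101 * 109 / 1000
CO = 11.01 L/min


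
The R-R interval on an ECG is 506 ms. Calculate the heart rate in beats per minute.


HR = 60 / RR_interval(s)
RR = 506 ms = 0.506 s
HR = 60 / 0.506 = 118.6 bpm


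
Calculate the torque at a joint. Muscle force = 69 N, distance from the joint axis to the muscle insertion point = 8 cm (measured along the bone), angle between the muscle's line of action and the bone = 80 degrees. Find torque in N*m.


Torque = F * d * sin(theta)   (moment arm = d*sin(theta))
d = 8 cm = 0.08 m
Torque = 69 * 0.08 * sin(80)
Torque = 5.436 N*m


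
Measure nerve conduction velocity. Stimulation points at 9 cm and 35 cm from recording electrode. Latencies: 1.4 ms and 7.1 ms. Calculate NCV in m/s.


Distance = (35 - 9) / 100 = 0.26 m
dt = (7.1 - 1.4) / 1000 = 0.0057 s
NCV = dist / dt = 45.61 m/s


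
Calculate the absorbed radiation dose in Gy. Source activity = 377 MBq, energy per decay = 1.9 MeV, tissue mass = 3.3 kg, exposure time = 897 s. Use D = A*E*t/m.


A = 377 MBq = 3.7700e+08 Bq
E = 1.9 MeV = 3.0438e-13 J
D = A*E*t/m = 3.7700e+08*3.0438e-13*897/3.3
D = 0.03119 Gy


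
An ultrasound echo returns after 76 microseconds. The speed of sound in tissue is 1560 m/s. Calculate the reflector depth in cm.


depth = c * t / 2
t = 76 us = 7.6000e-05 s
depth = 1560 * 7.6000e-05 / 2
depth = 0.05928 m = 5.928 cm


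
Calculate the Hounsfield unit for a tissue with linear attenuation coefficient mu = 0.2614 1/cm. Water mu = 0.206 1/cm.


HU = ((mu_tissue - mu_water) / mu_water) * 1000
HU = ((0.2614 - 0.206) / 0.206) * 1000
HU = 268.9


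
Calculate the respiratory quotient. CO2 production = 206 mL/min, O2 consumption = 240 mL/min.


RQ = VCO2 / VO2
RQ = 206 / 240
RQ = 0.8583


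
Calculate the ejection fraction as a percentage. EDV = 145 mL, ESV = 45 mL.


SV = EDV - ESV = 145 - 45 = 100 mL
EF = SV/EDV * 100 = 100/145 * 100
EF = 68.97%


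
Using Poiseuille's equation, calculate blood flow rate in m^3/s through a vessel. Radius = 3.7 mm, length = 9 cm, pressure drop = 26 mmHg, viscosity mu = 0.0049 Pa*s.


Q = pi*r^4*dP / (8*mu*L)
r = 0.0037 m, L = 0.09 m
dP = 26 mmHg = 3466.372 Pa
Q = 5.7850e-04 m^3/s


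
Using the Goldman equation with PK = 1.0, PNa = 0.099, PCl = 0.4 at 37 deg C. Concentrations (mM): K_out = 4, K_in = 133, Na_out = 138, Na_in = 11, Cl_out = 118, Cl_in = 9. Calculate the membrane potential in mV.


Vm = (RT/F)*ln((PK*Ko + PNa*Nao + PCl*Cli)/(PK*Ki + PNa*Nai + PCl*Clo))
Numer = 21.262, Denom = 181.289
Vm = -57.28 mV


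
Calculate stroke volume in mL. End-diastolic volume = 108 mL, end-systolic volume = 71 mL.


SV = EDV - ESV
SV = 108 - 71
SV = 37 mL


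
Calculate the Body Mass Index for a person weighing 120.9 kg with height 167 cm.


BMI = weight / height^2
height = 167 cm = 1.67 m
BMI = 120.9 / 1.67^2
BMI = 43.35 kg/m^2


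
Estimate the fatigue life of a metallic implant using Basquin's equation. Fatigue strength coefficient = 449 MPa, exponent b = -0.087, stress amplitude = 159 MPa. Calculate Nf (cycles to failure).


sigma_a = sigma_f' * (2Nf)^b
2Nf = (sigma_a/sigma_f')^(1/b)
2Nf = (159/449)^(1/-0.087)
2Nf = 152116
Nf = 76058


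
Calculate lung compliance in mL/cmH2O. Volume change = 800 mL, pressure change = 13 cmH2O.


C = dV / dP
C = 800 / 13
C = 61.54 mL/cmH2O


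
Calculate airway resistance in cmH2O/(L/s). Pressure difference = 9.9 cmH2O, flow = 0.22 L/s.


R = dP / flow
R = 9.9 / 0.22
R = 45 cmH2O/(L/s)


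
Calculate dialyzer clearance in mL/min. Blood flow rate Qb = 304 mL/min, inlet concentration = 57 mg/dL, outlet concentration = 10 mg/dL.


K = Qb * (Cb_in - Cb_out) / Cb_in
K = 304 * (57 - 10) / 57
K = 250.7 mL/min


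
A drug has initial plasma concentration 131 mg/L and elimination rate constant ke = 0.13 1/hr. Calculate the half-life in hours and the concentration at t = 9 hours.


t_half = ln(2) / ke = 0.693147 / 0.13 = 5.332 hr
C(t) = C0 * exp(-ke*t) = 131 * exp(-0.13*9)
C(9) = 40.66 mg/L


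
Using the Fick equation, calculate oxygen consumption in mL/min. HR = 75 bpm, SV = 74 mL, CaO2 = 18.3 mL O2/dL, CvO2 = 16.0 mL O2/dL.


CO = HR*SV = 75*74/1000 = 5.55 L/min
a-v O2 diff = 18.3 - 16.0 = 2.3 mL/dL
VO2 = CO * (CaO2-CvO2) * 10 dL/L
VO2 = 5.55 * 2.3 * 10
VO2 = 127.7 mL/min


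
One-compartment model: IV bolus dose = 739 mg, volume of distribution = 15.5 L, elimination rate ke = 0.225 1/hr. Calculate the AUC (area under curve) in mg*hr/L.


C0 = Dose/Vd = 739/15.5 = 47.6774 mg/L
AUC = C0/ke = 47.6774/0.225
AUC = 211.9 mg*hr/L


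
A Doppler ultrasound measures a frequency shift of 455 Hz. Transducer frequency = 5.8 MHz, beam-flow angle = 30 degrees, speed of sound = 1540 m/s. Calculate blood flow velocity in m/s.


v = fd * c / (2 * f0 * cos(theta))
v = 455 * 1540 / (2 * 5.8000e+06 * cos(30))
v = 0.06975 m/s


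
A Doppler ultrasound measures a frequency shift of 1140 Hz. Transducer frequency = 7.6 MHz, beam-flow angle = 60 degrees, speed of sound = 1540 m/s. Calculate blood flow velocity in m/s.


v = fd * c / (2 * f0 * cos(theta))
v = 1140 * 1540 / (2 * 7.6000e+06 * cos(60))
v = 0.231 m/s


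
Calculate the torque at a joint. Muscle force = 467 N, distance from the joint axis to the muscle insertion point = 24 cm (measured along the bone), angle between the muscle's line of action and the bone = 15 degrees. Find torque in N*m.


Torque = F * d * sin(theta)   (moment arm = d*sin(theta))
d = 24 cm = 0.24 m
Torque = 467 * 0.24 * sin(15)
Torque = 29.01 N*m


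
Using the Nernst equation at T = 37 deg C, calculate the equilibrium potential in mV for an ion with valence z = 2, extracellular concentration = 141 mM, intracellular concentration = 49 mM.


E = (RT/(zF)) * ln(C_out/C_in)
T = 37 + 273.15 = 310.15 K
E = (8.314 * 310.15 / (2 * 96485)) * ln(141/49)
E = 14.12 mV


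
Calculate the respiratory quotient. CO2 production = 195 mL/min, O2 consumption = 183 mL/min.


RQ = VCO2 / VO2
RQ = 195 / 183
RQ = 1.066


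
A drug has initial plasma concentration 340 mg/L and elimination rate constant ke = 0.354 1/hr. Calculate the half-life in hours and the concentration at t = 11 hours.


t_half = ln(2) / ke = 0.693147 / 0.354 = 1.958 hr
C(t) = C0 * exp(-ke*t) = 340 * exp(-0.354*11)
C(11) = 6.924 mg/L


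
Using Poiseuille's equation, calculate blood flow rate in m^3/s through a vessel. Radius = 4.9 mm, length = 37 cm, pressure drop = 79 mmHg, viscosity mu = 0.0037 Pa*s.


Q = pi*r^4*dP / (8*mu*L)
r = 0.0049 m, L = 0.37 m
dP = 79 mmHg = 10532.438 Pa
Q = 0.001742 m^3/s


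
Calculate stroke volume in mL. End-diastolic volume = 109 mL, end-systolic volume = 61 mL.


SV = EDV - ESV
SV = 109 - 61
SV = 48 mL


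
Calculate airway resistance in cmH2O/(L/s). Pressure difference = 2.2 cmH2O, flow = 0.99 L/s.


R = dP / flow
R = 2.2 / 0.99
R = 2.222 cmH2O/(L/s)


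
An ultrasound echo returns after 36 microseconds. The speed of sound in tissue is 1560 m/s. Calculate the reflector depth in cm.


depth = c * t / 2
t = 36 us = 3.6000e-05 s
depth = 1560 * 3.6000e-05 / 2
depth = 0.02808 m = 2.808 cm


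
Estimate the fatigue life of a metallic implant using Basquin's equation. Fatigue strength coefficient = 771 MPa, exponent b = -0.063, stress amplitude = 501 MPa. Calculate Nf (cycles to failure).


sigma_a = sigma_f' * (2Nf)^b
2Nf = (sigma_a/sigma_f')^(1/b)
2Nf = (501/771)^(1/-0.063)
2Nf = 936.89925
Nf = 468.4


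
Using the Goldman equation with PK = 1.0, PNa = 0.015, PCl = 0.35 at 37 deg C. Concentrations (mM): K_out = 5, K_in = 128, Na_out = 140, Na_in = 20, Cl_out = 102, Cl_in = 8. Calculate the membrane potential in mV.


Vm = (RT/F)*ln((PK*Ko + PNa*Nao + PCl*Cli)/(PK*Ki + PNa*Nai + PCl*Clo))
Numer = 9.9, Denom = 164
Vm = -75.03 mV


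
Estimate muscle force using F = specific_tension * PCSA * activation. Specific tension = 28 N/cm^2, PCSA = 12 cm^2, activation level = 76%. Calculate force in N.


F = sigma * PCSA * activation
F = 28 * 12 * 0.76
F = 255.4 N


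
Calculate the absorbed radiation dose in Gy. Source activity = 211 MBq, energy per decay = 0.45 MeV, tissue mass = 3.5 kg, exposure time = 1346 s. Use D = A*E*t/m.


A = 211 MBq = 2.1100e+08 Bq
E = 0.45 MeV = 7.209e-14 J
D = A*E*t/m = 2.1100e+08*7.209e-14*1346/3.5
D = 0.00585 Gy


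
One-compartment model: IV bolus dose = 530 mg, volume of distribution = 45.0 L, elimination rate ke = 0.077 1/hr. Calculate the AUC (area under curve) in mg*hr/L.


C0 = Dose/Vd = 530/45.0 = 11.7778 mg/L
AUC = C0/ke = 11.7778/0.077
AUC = 153 mg*hr/L


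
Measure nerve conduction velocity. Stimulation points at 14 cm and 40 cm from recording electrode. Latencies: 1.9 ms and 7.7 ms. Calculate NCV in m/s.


Distance = (40 - 14) / 100 = 0.26 m
dt = (7.7 - 1.9) / 1000 = 0.0058 s
NCV = dist / dt = 44.83 m/s
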